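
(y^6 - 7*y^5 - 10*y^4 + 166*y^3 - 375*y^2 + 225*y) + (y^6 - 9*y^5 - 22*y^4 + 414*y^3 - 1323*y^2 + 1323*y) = 2*y^6 - 16*y^5 - 32*y^4 + 580*y^3 - 1698*y^2 + 1548*y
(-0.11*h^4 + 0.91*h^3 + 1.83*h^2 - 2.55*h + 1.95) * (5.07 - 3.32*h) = 0.3652*h^5 - 3.5789*h^4 - 1.4619*h^3 + 17.7441*h^2 - 19.4025*h + 9.8865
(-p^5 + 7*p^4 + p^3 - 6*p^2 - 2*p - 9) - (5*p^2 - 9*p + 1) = -p^5 + 7*p^4 + p^3 - 11*p^2 + 7*p - 10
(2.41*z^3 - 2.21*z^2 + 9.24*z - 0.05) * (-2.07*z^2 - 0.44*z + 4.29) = -4.9887*z^5 + 3.5143*z^4 - 7.8155*z^3 - 13.443*z^2 + 39.6616*z - 0.2145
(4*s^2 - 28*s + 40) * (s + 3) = 4*s^3 - 16*s^2 - 44*s + 120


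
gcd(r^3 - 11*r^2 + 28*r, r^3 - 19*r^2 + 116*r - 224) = r^2 - 11*r + 28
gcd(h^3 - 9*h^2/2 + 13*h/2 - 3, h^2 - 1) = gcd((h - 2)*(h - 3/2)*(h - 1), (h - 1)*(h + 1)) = h - 1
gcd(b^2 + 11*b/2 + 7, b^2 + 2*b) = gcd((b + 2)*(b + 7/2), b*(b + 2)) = b + 2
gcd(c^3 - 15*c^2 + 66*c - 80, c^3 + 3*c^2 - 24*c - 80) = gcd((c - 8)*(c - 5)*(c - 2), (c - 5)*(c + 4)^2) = c - 5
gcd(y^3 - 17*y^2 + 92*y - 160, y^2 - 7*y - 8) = y - 8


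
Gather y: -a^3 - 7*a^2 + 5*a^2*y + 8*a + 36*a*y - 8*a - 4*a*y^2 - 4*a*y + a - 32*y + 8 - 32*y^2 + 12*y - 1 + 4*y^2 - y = -a^3 - 7*a^2 + a + y^2*(-4*a - 28) + y*(5*a^2 + 32*a - 21) + 7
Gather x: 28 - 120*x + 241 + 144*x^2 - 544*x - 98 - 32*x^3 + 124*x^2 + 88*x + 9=-32*x^3 + 268*x^2 - 576*x + 180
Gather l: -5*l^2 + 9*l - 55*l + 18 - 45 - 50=-5*l^2 - 46*l - 77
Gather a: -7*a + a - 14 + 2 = -6*a - 12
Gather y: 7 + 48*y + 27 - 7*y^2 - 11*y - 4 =-7*y^2 + 37*y + 30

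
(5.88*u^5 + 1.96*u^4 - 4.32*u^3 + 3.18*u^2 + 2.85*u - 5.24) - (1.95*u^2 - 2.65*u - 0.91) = 5.88*u^5 + 1.96*u^4 - 4.32*u^3 + 1.23*u^2 + 5.5*u - 4.33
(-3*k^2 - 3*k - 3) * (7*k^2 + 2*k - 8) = -21*k^4 - 27*k^3 - 3*k^2 + 18*k + 24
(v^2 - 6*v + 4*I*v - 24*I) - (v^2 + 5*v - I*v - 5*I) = -11*v + 5*I*v - 19*I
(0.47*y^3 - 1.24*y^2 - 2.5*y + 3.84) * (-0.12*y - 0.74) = -0.0564*y^4 - 0.199*y^3 + 1.2176*y^2 + 1.3892*y - 2.8416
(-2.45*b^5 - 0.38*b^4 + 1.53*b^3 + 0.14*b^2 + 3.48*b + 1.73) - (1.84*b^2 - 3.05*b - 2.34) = -2.45*b^5 - 0.38*b^4 + 1.53*b^3 - 1.7*b^2 + 6.53*b + 4.07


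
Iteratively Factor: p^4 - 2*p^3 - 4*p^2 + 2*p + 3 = (p - 3)*(p^3 + p^2 - p - 1) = (p - 3)*(p + 1)*(p^2 - 1) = (p - 3)*(p - 1)*(p + 1)*(p + 1)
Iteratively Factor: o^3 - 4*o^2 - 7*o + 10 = (o - 5)*(o^2 + o - 2) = (o - 5)*(o + 2)*(o - 1)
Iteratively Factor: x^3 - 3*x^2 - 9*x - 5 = (x + 1)*(x^2 - 4*x - 5) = (x + 1)^2*(x - 5)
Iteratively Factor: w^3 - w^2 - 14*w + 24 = (w - 3)*(w^2 + 2*w - 8) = (w - 3)*(w + 4)*(w - 2)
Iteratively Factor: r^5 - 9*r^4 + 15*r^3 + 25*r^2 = (r)*(r^4 - 9*r^3 + 15*r^2 + 25*r) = r*(r - 5)*(r^3 - 4*r^2 - 5*r) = r^2*(r - 5)*(r^2 - 4*r - 5) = r^2*(r - 5)^2*(r + 1)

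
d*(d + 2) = d^2 + 2*d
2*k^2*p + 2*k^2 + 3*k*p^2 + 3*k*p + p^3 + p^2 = (k + p)*(2*k + p)*(p + 1)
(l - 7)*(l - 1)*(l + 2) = l^3 - 6*l^2 - 9*l + 14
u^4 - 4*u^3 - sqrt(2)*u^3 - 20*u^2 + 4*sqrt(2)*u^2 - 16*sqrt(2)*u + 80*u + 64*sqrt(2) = (u - 4)*(u - 4*sqrt(2))*(u + sqrt(2))*(u + 2*sqrt(2))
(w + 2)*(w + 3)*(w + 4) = w^3 + 9*w^2 + 26*w + 24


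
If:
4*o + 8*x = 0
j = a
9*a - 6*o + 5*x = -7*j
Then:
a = -17*x/16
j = -17*x/16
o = -2*x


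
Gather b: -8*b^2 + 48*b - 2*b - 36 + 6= -8*b^2 + 46*b - 30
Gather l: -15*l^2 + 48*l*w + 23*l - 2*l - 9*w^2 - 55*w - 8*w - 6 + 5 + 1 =-15*l^2 + l*(48*w + 21) - 9*w^2 - 63*w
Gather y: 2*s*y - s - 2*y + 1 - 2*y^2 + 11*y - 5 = -s - 2*y^2 + y*(2*s + 9) - 4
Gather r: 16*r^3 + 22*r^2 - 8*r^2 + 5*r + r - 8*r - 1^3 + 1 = 16*r^3 + 14*r^2 - 2*r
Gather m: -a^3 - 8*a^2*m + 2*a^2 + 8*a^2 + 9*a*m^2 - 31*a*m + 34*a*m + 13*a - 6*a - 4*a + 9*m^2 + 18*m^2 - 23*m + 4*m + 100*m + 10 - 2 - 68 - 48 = -a^3 + 10*a^2 + 3*a + m^2*(9*a + 27) + m*(-8*a^2 + 3*a + 81) - 108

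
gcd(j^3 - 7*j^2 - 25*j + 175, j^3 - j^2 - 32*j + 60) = j - 5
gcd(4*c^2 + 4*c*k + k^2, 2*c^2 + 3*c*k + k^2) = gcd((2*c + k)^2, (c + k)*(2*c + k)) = 2*c + k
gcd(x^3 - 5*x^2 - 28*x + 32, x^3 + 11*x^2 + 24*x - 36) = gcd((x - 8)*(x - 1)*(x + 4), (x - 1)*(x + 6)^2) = x - 1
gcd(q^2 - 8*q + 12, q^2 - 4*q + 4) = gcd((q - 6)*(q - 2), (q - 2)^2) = q - 2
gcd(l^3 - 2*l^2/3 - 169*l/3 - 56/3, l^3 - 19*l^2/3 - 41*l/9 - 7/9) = l + 1/3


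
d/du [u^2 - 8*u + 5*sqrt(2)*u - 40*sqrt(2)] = 2*u - 8 + 5*sqrt(2)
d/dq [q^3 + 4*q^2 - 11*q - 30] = 3*q^2 + 8*q - 11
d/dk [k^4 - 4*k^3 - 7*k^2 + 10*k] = 4*k^3 - 12*k^2 - 14*k + 10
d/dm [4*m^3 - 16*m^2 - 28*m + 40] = 12*m^2 - 32*m - 28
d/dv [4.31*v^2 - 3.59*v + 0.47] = 8.62*v - 3.59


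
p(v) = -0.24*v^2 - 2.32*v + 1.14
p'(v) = -0.48*v - 2.32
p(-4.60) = 6.73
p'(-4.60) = -0.11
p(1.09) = -1.67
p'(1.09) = -2.84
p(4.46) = -13.98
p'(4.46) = -4.46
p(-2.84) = 5.79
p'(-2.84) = -0.96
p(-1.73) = 4.44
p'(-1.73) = -1.49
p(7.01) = -26.92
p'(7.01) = -5.68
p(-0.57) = 2.38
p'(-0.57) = -2.05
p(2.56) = -6.37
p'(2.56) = -3.55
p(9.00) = -39.18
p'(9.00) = -6.64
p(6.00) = -21.42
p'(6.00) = -5.20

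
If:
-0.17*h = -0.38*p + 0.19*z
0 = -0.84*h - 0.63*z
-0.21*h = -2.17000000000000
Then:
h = 10.33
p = -2.27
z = -13.78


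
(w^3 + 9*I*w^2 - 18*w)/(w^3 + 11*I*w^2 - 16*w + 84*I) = w*(w + 3*I)/(w^2 + 5*I*w + 14)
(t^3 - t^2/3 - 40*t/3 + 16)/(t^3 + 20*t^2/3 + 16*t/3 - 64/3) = (t - 3)/(t + 4)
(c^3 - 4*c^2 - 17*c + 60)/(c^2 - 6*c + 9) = (c^2 - c - 20)/(c - 3)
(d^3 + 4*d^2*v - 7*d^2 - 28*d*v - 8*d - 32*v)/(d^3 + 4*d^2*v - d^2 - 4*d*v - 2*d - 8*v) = (d - 8)/(d - 2)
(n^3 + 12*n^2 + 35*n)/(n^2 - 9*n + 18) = n*(n^2 + 12*n + 35)/(n^2 - 9*n + 18)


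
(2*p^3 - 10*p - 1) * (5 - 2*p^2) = -4*p^5 + 30*p^3 + 2*p^2 - 50*p - 5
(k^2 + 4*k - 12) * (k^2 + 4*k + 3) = k^4 + 8*k^3 + 7*k^2 - 36*k - 36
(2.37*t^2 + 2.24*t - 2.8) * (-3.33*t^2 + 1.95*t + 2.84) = -7.8921*t^4 - 2.8377*t^3 + 20.4228*t^2 + 0.9016*t - 7.952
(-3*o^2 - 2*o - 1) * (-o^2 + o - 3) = 3*o^4 - o^3 + 8*o^2 + 5*o + 3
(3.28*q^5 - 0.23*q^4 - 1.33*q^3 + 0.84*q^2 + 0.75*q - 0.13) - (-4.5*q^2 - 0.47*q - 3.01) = 3.28*q^5 - 0.23*q^4 - 1.33*q^3 + 5.34*q^2 + 1.22*q + 2.88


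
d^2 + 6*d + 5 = (d + 1)*(d + 5)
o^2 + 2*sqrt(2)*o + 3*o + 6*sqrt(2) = (o + 3)*(o + 2*sqrt(2))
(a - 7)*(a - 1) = a^2 - 8*a + 7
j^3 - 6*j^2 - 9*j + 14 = (j - 7)*(j - 1)*(j + 2)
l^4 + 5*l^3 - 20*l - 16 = (l - 2)*(l + 1)*(l + 2)*(l + 4)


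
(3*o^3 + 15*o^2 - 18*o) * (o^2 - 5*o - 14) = 3*o^5 - 135*o^3 - 120*o^2 + 252*o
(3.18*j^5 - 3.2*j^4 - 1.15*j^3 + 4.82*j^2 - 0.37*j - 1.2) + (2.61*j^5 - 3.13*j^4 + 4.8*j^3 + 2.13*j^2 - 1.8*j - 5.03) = 5.79*j^5 - 6.33*j^4 + 3.65*j^3 + 6.95*j^2 - 2.17*j - 6.23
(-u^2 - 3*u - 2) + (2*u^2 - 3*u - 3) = u^2 - 6*u - 5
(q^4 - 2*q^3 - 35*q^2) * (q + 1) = q^5 - q^4 - 37*q^3 - 35*q^2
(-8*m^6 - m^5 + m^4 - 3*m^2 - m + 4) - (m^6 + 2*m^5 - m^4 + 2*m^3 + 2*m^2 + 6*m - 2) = -9*m^6 - 3*m^5 + 2*m^4 - 2*m^3 - 5*m^2 - 7*m + 6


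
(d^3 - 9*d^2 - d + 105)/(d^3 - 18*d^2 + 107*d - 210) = (d + 3)/(d - 6)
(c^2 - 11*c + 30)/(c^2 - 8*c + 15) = (c - 6)/(c - 3)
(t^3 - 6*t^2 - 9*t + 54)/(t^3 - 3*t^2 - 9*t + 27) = (t - 6)/(t - 3)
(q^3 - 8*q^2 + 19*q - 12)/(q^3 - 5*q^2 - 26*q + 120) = (q^2 - 4*q + 3)/(q^2 - q - 30)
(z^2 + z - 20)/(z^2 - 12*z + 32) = (z + 5)/(z - 8)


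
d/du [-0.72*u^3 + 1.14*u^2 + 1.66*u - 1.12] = -2.16*u^2 + 2.28*u + 1.66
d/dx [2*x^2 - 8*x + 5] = 4*x - 8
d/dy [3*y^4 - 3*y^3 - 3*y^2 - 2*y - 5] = 12*y^3 - 9*y^2 - 6*y - 2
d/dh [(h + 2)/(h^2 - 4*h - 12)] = -1/(h^2 - 12*h + 36)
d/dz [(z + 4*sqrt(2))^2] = 2*z + 8*sqrt(2)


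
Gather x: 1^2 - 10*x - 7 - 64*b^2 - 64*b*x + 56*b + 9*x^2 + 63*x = -64*b^2 + 56*b + 9*x^2 + x*(53 - 64*b) - 6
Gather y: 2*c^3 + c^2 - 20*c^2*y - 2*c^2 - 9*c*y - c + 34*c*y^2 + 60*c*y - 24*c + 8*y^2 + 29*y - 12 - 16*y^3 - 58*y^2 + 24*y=2*c^3 - c^2 - 25*c - 16*y^3 + y^2*(34*c - 50) + y*(-20*c^2 + 51*c + 53) - 12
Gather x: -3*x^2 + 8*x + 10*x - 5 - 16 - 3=-3*x^2 + 18*x - 24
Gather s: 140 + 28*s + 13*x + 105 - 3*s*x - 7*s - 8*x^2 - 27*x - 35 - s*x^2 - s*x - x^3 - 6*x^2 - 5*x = s*(-x^2 - 4*x + 21) - x^3 - 14*x^2 - 19*x + 210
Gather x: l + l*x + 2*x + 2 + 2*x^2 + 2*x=l + 2*x^2 + x*(l + 4) + 2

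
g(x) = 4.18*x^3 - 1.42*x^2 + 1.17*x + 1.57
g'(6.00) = 435.57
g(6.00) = 860.35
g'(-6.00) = 469.65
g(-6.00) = -959.45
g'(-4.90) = 316.17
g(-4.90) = -530.03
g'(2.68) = 83.63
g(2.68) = 74.97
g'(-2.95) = 118.68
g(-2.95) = -121.55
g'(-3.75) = 188.16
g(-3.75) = -243.22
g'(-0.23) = 2.49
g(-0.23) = 1.17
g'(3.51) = 145.70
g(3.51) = 168.94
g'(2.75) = 88.19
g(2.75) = 80.98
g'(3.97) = 187.54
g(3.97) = 245.38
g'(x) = 12.54*x^2 - 2.84*x + 1.17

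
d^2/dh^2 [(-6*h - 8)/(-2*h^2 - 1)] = 8*(6*h^3 + 24*h^2 - 9*h - 4)/(8*h^6 + 12*h^4 + 6*h^2 + 1)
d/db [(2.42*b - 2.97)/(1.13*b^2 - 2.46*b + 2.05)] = (-2.7346*b^2 + 6.7122*b - 2.3452)/(1.2769*b^4 - 5.5596*b^3 + 10.6846*b^2 - 10.086*b + 4.2025)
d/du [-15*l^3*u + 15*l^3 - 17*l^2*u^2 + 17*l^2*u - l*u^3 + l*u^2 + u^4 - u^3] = -15*l^3 - 34*l^2*u + 17*l^2 - 3*l*u^2 + 2*l*u + 4*u^3 - 3*u^2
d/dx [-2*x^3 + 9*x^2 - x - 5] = -6*x^2 + 18*x - 1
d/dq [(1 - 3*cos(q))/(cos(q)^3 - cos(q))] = (-6*cos(q)^3 + 3*cos(q)^2 - 1)/(sin(q)^3*cos(q)^2)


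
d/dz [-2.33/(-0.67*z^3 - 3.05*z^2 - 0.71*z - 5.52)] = (-4.6833*z^2 - 14.213*z - 1.6543)/(0.67*z^3 + 3.05*z^2 + 0.71*z + 5.52)^2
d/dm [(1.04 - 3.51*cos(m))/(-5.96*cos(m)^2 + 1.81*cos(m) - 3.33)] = (20.9196*cos(m)^2 - 12.3968*cos(m) - 9.8059)*sin(m)/(35.5216*cos(m)^4 - 21.5752*cos(m)^3 + 42.9697*cos(m)^2 - 12.0546*cos(m) + 11.0889)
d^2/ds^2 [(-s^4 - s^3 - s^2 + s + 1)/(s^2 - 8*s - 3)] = 2*(-s^6 + 24*s^5 - 183*s^4 - 266*s^3 - 132*s^2 - 42*s + 34)/(s^6 - 24*s^5 + 183*s^4 - 368*s^3 - 549*s^2 - 216*s - 27)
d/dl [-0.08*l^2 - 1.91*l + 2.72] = -0.16*l - 1.91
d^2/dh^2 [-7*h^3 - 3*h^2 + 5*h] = -42*h - 6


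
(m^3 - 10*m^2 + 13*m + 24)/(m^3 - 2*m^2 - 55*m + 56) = (m^2 - 2*m - 3)/(m^2 + 6*m - 7)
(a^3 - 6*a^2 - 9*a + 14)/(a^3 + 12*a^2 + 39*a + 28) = (a^3 - 6*a^2 - 9*a + 14)/(a^3 + 12*a^2 + 39*a + 28)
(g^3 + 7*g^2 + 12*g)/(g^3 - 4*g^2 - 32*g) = (g + 3)/(g - 8)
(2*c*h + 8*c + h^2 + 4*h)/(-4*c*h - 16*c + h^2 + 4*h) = (-2*c - h)/(4*c - h)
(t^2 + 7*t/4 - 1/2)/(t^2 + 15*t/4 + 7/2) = (4*t - 1)/(4*t + 7)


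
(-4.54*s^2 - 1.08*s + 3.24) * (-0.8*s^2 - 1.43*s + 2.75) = 3.632*s^4 + 7.3562*s^3 - 13.5326*s^2 - 7.6032*s + 8.91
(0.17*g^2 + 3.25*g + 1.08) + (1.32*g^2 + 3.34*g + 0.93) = 1.49*g^2 + 6.59*g + 2.01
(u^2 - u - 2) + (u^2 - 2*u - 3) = 2*u^2 - 3*u - 5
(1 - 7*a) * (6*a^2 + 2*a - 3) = -42*a^3 - 8*a^2 + 23*a - 3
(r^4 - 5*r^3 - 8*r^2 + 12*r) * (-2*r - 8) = -2*r^5 + 2*r^4 + 56*r^3 + 40*r^2 - 96*r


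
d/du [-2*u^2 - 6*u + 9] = -4*u - 6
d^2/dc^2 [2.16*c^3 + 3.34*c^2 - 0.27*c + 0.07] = 12.96*c + 6.68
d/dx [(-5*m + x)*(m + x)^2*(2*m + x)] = -23*m^3 - 30*m^2*x - 3*m*x^2 + 4*x^3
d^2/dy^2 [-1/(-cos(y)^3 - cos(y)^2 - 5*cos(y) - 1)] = ((23*cos(y) + 8*cos(2*y) + 9*cos(3*y))*(cos(y)^3 + cos(y)^2 + 5*cos(y) + 1)/4 + 2*(3*cos(y)^2 + 2*cos(y) + 5)^2*sin(y)^2)/(cos(y)^3 + cos(y)^2 + 5*cos(y) + 1)^3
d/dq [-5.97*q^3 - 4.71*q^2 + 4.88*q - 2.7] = -17.91*q^2 - 9.42*q + 4.88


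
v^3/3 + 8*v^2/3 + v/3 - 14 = (v/3 + 1)*(v - 2)*(v + 7)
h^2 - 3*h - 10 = (h - 5)*(h + 2)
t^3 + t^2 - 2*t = t*(t - 1)*(t + 2)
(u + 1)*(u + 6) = u^2 + 7*u + 6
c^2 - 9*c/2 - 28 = (c - 8)*(c + 7/2)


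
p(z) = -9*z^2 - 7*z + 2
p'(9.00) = -169.00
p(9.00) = -790.00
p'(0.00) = -7.00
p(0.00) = 2.00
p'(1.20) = -28.60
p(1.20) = -19.36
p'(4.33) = -84.94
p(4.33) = -197.05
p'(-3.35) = 53.30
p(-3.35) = -75.55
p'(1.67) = -37.06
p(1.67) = -34.79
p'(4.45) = -87.10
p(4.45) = -207.37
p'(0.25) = -11.50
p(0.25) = -0.31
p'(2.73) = -56.14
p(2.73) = -84.19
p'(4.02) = -79.36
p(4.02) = -171.58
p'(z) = -18*z - 7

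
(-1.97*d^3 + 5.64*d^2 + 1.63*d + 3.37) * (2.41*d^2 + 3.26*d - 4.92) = -4.7477*d^5 + 7.1702*d^4 + 32.0071*d^3 - 14.3133*d^2 + 2.9666*d - 16.5804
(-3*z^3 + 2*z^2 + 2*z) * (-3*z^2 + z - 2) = 9*z^5 - 9*z^4 + 2*z^3 - 2*z^2 - 4*z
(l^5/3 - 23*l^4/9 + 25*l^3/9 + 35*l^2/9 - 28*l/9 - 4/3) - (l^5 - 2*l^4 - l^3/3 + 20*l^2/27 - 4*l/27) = -2*l^5/3 - 5*l^4/9 + 28*l^3/9 + 85*l^2/27 - 80*l/27 - 4/3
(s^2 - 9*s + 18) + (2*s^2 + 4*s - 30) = 3*s^2 - 5*s - 12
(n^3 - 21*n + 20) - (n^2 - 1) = n^3 - n^2 - 21*n + 21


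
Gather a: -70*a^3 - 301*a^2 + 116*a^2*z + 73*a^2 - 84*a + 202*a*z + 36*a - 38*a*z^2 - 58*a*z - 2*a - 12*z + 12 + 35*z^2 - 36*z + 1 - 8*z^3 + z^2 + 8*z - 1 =-70*a^3 + a^2*(116*z - 228) + a*(-38*z^2 + 144*z - 50) - 8*z^3 + 36*z^2 - 40*z + 12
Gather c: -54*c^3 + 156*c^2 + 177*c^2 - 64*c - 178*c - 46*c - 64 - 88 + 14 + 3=-54*c^3 + 333*c^2 - 288*c - 135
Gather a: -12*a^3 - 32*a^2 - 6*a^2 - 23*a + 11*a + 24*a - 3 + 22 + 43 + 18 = -12*a^3 - 38*a^2 + 12*a + 80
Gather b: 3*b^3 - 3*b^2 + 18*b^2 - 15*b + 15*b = 3*b^3 + 15*b^2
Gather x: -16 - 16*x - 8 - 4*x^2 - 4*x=-4*x^2 - 20*x - 24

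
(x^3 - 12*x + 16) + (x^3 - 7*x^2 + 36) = 2*x^3 - 7*x^2 - 12*x + 52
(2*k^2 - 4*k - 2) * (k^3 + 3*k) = 2*k^5 - 4*k^4 + 4*k^3 - 12*k^2 - 6*k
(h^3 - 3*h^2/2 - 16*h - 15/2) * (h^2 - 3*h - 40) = h^5 - 9*h^4/2 - 103*h^3/2 + 201*h^2/2 + 1325*h/2 + 300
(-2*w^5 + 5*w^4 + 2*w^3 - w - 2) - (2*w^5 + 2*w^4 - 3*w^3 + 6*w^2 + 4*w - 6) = -4*w^5 + 3*w^4 + 5*w^3 - 6*w^2 - 5*w + 4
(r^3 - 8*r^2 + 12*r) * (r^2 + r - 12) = r^5 - 7*r^4 - 8*r^3 + 108*r^2 - 144*r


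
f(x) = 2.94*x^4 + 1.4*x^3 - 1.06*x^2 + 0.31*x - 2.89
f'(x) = 11.76*x^3 + 4.2*x^2 - 2.12*x + 0.31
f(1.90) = 41.79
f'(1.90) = 92.11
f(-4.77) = 1341.59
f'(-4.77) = -1170.34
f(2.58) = 145.16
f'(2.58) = 224.76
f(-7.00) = 6521.74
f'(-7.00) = -3812.73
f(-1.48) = 3.90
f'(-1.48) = -25.48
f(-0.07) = -2.92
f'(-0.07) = 0.47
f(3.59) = 537.68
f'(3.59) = 590.94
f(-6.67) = 5351.48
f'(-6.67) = -3288.37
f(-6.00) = 3464.93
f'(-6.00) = -2375.93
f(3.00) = 264.44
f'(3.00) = 349.27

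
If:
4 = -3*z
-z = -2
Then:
No Solution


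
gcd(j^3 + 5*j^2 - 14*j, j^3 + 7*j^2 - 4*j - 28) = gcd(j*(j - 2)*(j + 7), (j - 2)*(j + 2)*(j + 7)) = j^2 + 5*j - 14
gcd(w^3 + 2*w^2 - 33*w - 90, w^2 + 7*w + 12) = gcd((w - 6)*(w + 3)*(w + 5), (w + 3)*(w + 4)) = w + 3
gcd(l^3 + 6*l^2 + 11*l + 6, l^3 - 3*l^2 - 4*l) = l + 1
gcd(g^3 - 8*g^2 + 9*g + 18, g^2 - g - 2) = g + 1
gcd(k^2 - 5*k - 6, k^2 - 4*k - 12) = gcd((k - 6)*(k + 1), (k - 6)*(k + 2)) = k - 6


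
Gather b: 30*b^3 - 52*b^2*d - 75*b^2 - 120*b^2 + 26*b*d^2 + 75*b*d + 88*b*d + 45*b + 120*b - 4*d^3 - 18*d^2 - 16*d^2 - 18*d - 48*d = 30*b^3 + b^2*(-52*d - 195) + b*(26*d^2 + 163*d + 165) - 4*d^3 - 34*d^2 - 66*d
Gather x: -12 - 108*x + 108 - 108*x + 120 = 216 - 216*x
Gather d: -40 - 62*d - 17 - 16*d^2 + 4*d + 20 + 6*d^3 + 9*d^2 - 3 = 6*d^3 - 7*d^2 - 58*d - 40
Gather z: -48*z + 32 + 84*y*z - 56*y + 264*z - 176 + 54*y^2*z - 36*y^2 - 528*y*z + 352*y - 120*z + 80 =-36*y^2 + 296*y + z*(54*y^2 - 444*y + 96) - 64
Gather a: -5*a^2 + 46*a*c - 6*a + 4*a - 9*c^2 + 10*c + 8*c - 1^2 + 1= -5*a^2 + a*(46*c - 2) - 9*c^2 + 18*c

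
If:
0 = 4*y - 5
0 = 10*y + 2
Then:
No Solution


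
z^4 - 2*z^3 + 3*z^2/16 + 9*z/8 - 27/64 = (z - 3/2)*(z - 3/4)*(z - 1/2)*(z + 3/4)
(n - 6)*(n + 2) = n^2 - 4*n - 12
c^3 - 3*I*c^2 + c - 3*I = (c - 3*I)*(c - I)*(c + I)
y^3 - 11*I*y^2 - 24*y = y*(y - 8*I)*(y - 3*I)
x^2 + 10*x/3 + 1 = (x + 1/3)*(x + 3)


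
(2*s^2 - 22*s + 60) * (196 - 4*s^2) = -8*s^4 + 88*s^3 + 152*s^2 - 4312*s + 11760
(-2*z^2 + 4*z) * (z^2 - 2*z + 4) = -2*z^4 + 8*z^3 - 16*z^2 + 16*z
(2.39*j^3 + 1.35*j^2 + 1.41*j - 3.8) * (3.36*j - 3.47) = 8.0304*j^4 - 3.7573*j^3 + 0.0530999999999988*j^2 - 17.6607*j + 13.186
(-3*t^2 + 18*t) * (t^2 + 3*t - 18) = -3*t^4 + 9*t^3 + 108*t^2 - 324*t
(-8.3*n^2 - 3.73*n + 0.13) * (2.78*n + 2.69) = -23.074*n^3 - 32.6964*n^2 - 9.6723*n + 0.3497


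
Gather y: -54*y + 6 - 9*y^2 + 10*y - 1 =-9*y^2 - 44*y + 5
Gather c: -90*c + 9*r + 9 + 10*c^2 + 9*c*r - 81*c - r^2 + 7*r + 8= 10*c^2 + c*(9*r - 171) - r^2 + 16*r + 17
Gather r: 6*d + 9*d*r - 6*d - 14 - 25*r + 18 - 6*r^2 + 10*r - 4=-6*r^2 + r*(9*d - 15)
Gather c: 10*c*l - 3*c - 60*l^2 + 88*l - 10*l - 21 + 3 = c*(10*l - 3) - 60*l^2 + 78*l - 18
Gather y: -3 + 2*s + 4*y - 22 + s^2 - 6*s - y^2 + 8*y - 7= s^2 - 4*s - y^2 + 12*y - 32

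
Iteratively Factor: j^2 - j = (j - 1)*(j)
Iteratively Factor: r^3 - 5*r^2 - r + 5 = (r - 1)*(r^2 - 4*r - 5) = (r - 1)*(r + 1)*(r - 5)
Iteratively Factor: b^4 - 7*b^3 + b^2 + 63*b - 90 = (b + 3)*(b^3 - 10*b^2 + 31*b - 30) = (b - 3)*(b + 3)*(b^2 - 7*b + 10) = (b - 5)*(b - 3)*(b + 3)*(b - 2)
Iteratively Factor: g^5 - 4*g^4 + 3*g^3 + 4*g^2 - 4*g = (g)*(g^4 - 4*g^3 + 3*g^2 + 4*g - 4) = g*(g - 2)*(g^3 - 2*g^2 - g + 2) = g*(g - 2)*(g + 1)*(g^2 - 3*g + 2) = g*(g - 2)^2*(g + 1)*(g - 1)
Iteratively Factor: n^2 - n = (n)*(n - 1)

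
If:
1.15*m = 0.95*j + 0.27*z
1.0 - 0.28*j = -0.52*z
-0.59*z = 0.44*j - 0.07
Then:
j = 1.59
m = 1.06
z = -1.07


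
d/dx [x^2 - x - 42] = 2*x - 1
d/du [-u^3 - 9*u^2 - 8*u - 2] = -3*u^2 - 18*u - 8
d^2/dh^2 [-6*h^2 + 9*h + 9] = -12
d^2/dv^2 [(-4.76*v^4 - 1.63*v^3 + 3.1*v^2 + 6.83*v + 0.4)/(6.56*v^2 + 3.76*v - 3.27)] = (-409.679872*v^6 - 704.449535999999*v^5 + 208.876416*v^4 + 1255.2952*v^3 + 11.7415679999999*v^2 + 833.691054*v + 262.719452)/(282.300416*v^6 + 485.419008*v^5 - 143.931648*v^4 - 430.781696*v^3 + 71.746416*v^2 + 120.615912*v - 34.965783)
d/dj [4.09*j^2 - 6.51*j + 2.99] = 8.18*j - 6.51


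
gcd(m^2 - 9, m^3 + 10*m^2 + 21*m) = m + 3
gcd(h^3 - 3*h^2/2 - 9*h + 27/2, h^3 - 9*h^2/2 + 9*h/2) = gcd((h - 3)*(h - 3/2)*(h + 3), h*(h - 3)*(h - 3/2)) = h^2 - 9*h/2 + 9/2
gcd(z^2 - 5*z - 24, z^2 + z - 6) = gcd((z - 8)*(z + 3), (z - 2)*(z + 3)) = z + 3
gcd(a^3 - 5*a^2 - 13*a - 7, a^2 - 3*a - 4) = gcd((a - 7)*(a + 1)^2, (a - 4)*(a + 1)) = a + 1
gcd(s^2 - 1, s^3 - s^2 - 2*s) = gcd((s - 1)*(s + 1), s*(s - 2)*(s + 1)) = s + 1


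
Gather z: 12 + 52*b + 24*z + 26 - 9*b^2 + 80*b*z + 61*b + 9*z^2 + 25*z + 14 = -9*b^2 + 113*b + 9*z^2 + z*(80*b + 49) + 52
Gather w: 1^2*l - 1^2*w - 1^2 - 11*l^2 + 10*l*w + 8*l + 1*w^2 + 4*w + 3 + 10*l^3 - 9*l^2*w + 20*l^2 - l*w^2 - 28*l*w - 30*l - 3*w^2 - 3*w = 10*l^3 + 9*l^2 - 21*l + w^2*(-l - 2) + w*(-9*l^2 - 18*l) + 2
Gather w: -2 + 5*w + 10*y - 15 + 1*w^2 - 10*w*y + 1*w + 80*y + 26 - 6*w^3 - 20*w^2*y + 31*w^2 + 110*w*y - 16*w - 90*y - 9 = -6*w^3 + w^2*(32 - 20*y) + w*(100*y - 10)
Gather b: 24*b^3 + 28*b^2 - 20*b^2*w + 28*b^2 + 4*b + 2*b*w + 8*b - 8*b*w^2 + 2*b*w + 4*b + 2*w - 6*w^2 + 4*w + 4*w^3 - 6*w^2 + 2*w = 24*b^3 + b^2*(56 - 20*w) + b*(-8*w^2 + 4*w + 16) + 4*w^3 - 12*w^2 + 8*w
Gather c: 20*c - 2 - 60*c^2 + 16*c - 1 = -60*c^2 + 36*c - 3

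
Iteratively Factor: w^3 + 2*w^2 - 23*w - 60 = (w + 4)*(w^2 - 2*w - 15) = (w - 5)*(w + 4)*(w + 3)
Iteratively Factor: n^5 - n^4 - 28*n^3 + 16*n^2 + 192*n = (n - 4)*(n^4 + 3*n^3 - 16*n^2 - 48*n) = (n - 4)^2*(n^3 + 7*n^2 + 12*n) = (n - 4)^2*(n + 4)*(n^2 + 3*n) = n*(n - 4)^2*(n + 4)*(n + 3)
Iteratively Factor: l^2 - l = (l - 1)*(l)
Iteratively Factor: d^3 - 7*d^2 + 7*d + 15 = (d + 1)*(d^2 - 8*d + 15) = (d - 3)*(d + 1)*(d - 5)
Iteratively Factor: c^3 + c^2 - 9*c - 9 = (c + 1)*(c^2 - 9) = (c - 3)*(c + 1)*(c + 3)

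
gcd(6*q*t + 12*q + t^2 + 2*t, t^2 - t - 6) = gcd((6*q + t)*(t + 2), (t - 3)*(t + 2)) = t + 2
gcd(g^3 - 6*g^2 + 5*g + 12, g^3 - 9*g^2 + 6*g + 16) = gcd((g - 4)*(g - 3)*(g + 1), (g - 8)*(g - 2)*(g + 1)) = g + 1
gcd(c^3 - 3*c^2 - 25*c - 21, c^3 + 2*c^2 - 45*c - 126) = c^2 - 4*c - 21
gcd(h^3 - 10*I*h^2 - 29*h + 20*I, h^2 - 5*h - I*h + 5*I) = h - I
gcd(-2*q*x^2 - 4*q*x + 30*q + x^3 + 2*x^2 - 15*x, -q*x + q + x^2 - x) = 1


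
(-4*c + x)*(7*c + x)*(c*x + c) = -28*c^3*x - 28*c^3 + 3*c^2*x^2 + 3*c^2*x + c*x^3 + c*x^2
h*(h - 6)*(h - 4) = h^3 - 10*h^2 + 24*h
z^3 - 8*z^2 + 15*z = z*(z - 5)*(z - 3)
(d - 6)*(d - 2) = d^2 - 8*d + 12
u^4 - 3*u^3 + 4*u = u*(u - 2)^2*(u + 1)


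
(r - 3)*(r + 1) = r^2 - 2*r - 3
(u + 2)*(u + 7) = u^2 + 9*u + 14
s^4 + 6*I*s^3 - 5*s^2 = s^2*(s + I)*(s + 5*I)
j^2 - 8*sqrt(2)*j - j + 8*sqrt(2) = (j - 1)*(j - 8*sqrt(2))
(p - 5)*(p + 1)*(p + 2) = p^3 - 2*p^2 - 13*p - 10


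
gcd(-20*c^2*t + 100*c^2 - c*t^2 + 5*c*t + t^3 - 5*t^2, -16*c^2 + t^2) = 4*c + t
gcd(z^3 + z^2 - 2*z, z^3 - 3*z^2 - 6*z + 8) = z^2 + z - 2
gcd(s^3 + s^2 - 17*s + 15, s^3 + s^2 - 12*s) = s - 3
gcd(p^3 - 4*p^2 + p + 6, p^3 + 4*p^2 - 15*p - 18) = p^2 - 2*p - 3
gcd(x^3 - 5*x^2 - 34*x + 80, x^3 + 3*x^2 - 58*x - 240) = x^2 - 3*x - 40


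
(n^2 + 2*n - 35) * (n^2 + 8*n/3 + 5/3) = n^4 + 14*n^3/3 - 28*n^2 - 90*n - 175/3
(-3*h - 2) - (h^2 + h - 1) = -h^2 - 4*h - 1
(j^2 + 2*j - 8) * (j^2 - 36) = j^4 + 2*j^3 - 44*j^2 - 72*j + 288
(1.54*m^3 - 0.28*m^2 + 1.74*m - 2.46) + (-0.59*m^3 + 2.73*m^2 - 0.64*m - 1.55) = 0.95*m^3 + 2.45*m^2 + 1.1*m - 4.01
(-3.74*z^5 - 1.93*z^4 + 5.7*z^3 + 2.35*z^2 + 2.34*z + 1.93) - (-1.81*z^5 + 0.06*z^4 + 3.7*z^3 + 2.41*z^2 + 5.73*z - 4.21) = -1.93*z^5 - 1.99*z^4 + 2.0*z^3 - 0.0600000000000001*z^2 - 3.39*z + 6.14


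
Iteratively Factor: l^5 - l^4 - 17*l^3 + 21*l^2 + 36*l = (l + 1)*(l^4 - 2*l^3 - 15*l^2 + 36*l) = (l - 3)*(l + 1)*(l^3 + l^2 - 12*l) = (l - 3)*(l + 1)*(l + 4)*(l^2 - 3*l) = (l - 3)^2*(l + 1)*(l + 4)*(l)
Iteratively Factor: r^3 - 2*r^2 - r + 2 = (r + 1)*(r^2 - 3*r + 2) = (r - 2)*(r + 1)*(r - 1)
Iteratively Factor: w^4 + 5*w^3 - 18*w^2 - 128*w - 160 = (w + 4)*(w^3 + w^2 - 22*w - 40) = (w + 4)^2*(w^2 - 3*w - 10) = (w - 5)*(w + 4)^2*(w + 2)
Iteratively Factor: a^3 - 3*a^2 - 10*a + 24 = (a + 3)*(a^2 - 6*a + 8) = (a - 2)*(a + 3)*(a - 4)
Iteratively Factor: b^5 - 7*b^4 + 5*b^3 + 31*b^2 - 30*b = (b)*(b^4 - 7*b^3 + 5*b^2 + 31*b - 30) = b*(b + 2)*(b^3 - 9*b^2 + 23*b - 15) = b*(b - 3)*(b + 2)*(b^2 - 6*b + 5) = b*(b - 5)*(b - 3)*(b + 2)*(b - 1)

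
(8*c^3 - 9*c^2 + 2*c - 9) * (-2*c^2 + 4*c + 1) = -16*c^5 + 50*c^4 - 32*c^3 + 17*c^2 - 34*c - 9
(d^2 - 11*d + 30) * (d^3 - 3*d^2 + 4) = d^5 - 14*d^4 + 63*d^3 - 86*d^2 - 44*d + 120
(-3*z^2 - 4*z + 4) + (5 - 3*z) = -3*z^2 - 7*z + 9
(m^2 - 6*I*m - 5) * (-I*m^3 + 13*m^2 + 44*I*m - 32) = -I*m^5 + 7*m^4 - 29*I*m^3 + 167*m^2 - 28*I*m + 160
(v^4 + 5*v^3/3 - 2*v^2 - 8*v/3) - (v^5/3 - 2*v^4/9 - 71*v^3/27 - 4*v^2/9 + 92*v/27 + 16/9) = -v^5/3 + 11*v^4/9 + 116*v^3/27 - 14*v^2/9 - 164*v/27 - 16/9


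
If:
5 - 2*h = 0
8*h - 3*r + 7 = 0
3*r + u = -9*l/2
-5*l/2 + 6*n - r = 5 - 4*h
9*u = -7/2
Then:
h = 5/2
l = -479/81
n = -1747/972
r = 9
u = -7/18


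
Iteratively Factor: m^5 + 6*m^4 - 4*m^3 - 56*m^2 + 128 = (m - 2)*(m^4 + 8*m^3 + 12*m^2 - 32*m - 64) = (m - 2)^2*(m^3 + 10*m^2 + 32*m + 32) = (m - 2)^2*(m + 4)*(m^2 + 6*m + 8) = (m - 2)^2*(m + 4)^2*(m + 2)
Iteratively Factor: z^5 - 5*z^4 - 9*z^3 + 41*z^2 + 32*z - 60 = (z - 3)*(z^4 - 2*z^3 - 15*z^2 - 4*z + 20) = (z - 3)*(z + 2)*(z^3 - 4*z^2 - 7*z + 10) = (z - 3)*(z - 1)*(z + 2)*(z^2 - 3*z - 10) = (z - 3)*(z - 1)*(z + 2)^2*(z - 5)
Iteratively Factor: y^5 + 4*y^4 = (y)*(y^4 + 4*y^3) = y^2*(y^3 + 4*y^2) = y^3*(y^2 + 4*y) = y^4*(y + 4)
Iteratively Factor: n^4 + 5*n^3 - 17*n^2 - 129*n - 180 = (n - 5)*(n^3 + 10*n^2 + 33*n + 36) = (n - 5)*(n + 4)*(n^2 + 6*n + 9) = (n - 5)*(n + 3)*(n + 4)*(n + 3)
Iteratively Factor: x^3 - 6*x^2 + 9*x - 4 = (x - 1)*(x^2 - 5*x + 4) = (x - 1)^2*(x - 4)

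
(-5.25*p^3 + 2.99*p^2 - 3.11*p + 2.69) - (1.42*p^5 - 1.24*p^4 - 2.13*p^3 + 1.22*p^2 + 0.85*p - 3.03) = -1.42*p^5 + 1.24*p^4 - 3.12*p^3 + 1.77*p^2 - 3.96*p + 5.72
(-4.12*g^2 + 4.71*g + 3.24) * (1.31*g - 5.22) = -5.3972*g^3 + 27.6765*g^2 - 20.3418*g - 16.9128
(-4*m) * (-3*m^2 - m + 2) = 12*m^3 + 4*m^2 - 8*m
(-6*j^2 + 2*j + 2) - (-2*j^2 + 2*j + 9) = -4*j^2 - 7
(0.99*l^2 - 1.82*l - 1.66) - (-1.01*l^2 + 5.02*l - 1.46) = 2.0*l^2 - 6.84*l - 0.2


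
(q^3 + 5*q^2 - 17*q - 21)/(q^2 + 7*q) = q - 2 - 3/q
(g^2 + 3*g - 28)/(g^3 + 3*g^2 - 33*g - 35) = (g - 4)/(g^2 - 4*g - 5)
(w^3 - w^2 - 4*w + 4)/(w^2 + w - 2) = w - 2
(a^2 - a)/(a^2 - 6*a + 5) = a/(a - 5)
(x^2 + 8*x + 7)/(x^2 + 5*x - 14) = (x + 1)/(x - 2)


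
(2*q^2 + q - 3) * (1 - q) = -2*q^3 + q^2 + 4*q - 3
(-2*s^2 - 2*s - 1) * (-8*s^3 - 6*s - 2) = 16*s^5 + 16*s^4 + 20*s^3 + 16*s^2 + 10*s + 2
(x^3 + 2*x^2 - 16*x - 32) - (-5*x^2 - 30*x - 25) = x^3 + 7*x^2 + 14*x - 7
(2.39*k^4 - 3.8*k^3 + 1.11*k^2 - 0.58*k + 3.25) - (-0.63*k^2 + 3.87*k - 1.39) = 2.39*k^4 - 3.8*k^3 + 1.74*k^2 - 4.45*k + 4.64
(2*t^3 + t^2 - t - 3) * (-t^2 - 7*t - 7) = -2*t^5 - 15*t^4 - 20*t^3 + 3*t^2 + 28*t + 21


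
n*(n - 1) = n^2 - n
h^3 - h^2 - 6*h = h*(h - 3)*(h + 2)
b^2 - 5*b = b*(b - 5)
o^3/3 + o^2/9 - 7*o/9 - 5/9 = (o/3 + 1/3)*(o - 5/3)*(o + 1)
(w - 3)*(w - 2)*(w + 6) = w^3 + w^2 - 24*w + 36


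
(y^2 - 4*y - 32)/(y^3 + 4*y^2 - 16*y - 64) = (y - 8)/(y^2 - 16)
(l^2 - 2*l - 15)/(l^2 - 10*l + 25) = (l + 3)/(l - 5)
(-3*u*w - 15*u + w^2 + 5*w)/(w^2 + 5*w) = (-3*u + w)/w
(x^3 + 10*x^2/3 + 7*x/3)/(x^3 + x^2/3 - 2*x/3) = (3*x + 7)/(3*x - 2)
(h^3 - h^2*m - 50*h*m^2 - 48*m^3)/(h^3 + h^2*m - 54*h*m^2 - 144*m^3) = (h + m)/(h + 3*m)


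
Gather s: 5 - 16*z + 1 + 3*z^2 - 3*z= 3*z^2 - 19*z + 6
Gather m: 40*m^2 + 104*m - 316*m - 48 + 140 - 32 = 40*m^2 - 212*m + 60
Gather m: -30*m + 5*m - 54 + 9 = -25*m - 45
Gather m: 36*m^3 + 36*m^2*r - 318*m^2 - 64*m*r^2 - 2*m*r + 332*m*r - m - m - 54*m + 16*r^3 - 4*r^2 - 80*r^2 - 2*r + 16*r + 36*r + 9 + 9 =36*m^3 + m^2*(36*r - 318) + m*(-64*r^2 + 330*r - 56) + 16*r^3 - 84*r^2 + 50*r + 18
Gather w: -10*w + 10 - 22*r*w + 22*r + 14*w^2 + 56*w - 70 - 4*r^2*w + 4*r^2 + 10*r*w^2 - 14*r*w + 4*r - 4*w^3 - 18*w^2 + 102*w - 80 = 4*r^2 + 26*r - 4*w^3 + w^2*(10*r - 4) + w*(-4*r^2 - 36*r + 148) - 140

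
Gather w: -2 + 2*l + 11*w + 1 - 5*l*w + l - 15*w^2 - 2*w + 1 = 3*l - 15*w^2 + w*(9 - 5*l)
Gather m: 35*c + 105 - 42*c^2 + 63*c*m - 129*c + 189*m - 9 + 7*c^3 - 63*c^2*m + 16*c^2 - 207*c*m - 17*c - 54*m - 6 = 7*c^3 - 26*c^2 - 111*c + m*(-63*c^2 - 144*c + 135) + 90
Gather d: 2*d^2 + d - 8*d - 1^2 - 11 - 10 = 2*d^2 - 7*d - 22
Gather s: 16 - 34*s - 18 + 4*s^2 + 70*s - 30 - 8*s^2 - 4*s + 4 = -4*s^2 + 32*s - 28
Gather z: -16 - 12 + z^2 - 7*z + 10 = z^2 - 7*z - 18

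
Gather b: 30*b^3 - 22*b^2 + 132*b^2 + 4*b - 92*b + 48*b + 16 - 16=30*b^3 + 110*b^2 - 40*b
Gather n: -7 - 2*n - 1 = -2*n - 8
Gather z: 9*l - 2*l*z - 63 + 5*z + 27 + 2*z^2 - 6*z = 9*l + 2*z^2 + z*(-2*l - 1) - 36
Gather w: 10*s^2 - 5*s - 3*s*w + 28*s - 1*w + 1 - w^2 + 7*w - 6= 10*s^2 + 23*s - w^2 + w*(6 - 3*s) - 5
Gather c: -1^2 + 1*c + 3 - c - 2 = 0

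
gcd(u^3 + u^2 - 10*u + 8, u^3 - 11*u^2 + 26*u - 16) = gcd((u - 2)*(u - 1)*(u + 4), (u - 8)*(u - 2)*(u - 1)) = u^2 - 3*u + 2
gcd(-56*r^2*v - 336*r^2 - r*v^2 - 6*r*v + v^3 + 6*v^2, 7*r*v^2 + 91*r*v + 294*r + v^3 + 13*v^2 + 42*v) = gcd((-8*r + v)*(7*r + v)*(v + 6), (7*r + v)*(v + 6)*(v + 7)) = 7*r*v + 42*r + v^2 + 6*v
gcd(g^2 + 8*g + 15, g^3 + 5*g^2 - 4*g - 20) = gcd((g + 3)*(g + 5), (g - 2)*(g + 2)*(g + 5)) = g + 5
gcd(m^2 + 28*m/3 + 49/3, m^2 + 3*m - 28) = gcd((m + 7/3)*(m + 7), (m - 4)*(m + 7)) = m + 7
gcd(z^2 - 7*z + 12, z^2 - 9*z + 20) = z - 4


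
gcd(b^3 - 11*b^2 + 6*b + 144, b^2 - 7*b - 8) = b - 8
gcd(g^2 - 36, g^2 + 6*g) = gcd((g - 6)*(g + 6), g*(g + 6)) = g + 6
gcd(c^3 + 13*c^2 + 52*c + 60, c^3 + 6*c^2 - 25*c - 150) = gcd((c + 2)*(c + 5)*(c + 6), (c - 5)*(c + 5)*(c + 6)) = c^2 + 11*c + 30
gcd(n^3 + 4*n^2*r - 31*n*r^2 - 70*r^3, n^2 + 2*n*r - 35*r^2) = -n^2 - 2*n*r + 35*r^2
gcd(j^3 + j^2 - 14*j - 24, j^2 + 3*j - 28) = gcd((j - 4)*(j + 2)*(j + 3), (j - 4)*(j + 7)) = j - 4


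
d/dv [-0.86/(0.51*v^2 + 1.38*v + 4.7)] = (0.8772*v + 1.1868)/(0.51*v^2 + 1.38*v + 4.7)^2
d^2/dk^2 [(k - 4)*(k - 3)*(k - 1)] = 6*k - 16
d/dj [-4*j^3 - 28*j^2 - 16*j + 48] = -12*j^2 - 56*j - 16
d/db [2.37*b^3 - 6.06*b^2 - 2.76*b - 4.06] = 7.11*b^2 - 12.12*b - 2.76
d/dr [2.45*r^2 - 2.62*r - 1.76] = 4.9*r - 2.62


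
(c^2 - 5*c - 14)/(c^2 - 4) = (c - 7)/(c - 2)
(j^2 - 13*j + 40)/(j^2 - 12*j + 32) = (j - 5)/(j - 4)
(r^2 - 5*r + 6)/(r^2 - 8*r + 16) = (r^2 - 5*r + 6)/(r^2 - 8*r + 16)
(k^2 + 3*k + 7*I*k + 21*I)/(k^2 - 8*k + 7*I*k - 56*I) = (k + 3)/(k - 8)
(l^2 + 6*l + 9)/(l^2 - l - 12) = (l + 3)/(l - 4)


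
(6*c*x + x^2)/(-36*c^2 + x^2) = x/(-6*c + x)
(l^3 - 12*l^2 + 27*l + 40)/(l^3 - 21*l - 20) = (l - 8)/(l + 4)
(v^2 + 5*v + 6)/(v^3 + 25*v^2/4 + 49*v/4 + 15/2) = 4/(4*v + 5)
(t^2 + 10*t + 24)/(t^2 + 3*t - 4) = (t + 6)/(t - 1)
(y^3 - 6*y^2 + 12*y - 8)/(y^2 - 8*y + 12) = (y^2 - 4*y + 4)/(y - 6)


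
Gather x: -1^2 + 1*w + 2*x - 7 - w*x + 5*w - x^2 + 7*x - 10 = 6*w - x^2 + x*(9 - w) - 18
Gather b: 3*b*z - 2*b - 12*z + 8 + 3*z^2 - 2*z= b*(3*z - 2) + 3*z^2 - 14*z + 8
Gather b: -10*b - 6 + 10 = 4 - 10*b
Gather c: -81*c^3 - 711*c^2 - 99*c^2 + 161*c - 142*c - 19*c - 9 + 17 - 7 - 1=-81*c^3 - 810*c^2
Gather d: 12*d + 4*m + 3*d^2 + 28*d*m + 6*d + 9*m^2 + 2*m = 3*d^2 + d*(28*m + 18) + 9*m^2 + 6*m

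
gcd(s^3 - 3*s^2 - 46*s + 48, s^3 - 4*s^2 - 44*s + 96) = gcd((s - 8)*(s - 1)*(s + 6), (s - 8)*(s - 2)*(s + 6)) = s^2 - 2*s - 48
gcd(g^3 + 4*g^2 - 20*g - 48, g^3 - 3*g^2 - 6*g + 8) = g^2 - 2*g - 8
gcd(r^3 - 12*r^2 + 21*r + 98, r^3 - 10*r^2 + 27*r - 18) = 1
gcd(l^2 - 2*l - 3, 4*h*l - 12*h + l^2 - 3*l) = l - 3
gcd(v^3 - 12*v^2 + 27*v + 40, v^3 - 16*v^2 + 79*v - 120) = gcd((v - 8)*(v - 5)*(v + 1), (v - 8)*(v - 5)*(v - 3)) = v^2 - 13*v + 40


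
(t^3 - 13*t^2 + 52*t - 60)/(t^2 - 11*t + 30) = t - 2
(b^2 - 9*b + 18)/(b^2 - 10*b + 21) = (b - 6)/(b - 7)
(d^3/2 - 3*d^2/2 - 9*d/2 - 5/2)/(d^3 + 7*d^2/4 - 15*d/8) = 4*(d^3 - 3*d^2 - 9*d - 5)/(d*(8*d^2 + 14*d - 15))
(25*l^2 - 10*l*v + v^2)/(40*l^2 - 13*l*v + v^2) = (-5*l + v)/(-8*l + v)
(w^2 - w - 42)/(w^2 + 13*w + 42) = (w - 7)/(w + 7)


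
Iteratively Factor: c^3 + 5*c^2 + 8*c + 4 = (c + 2)*(c^2 + 3*c + 2) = (c + 1)*(c + 2)*(c + 2)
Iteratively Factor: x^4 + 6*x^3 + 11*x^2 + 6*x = (x)*(x^3 + 6*x^2 + 11*x + 6) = x*(x + 1)*(x^2 + 5*x + 6) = x*(x + 1)*(x + 2)*(x + 3)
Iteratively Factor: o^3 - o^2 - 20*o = (o)*(o^2 - o - 20) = o*(o + 4)*(o - 5)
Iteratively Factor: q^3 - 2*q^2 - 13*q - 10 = (q - 5)*(q^2 + 3*q + 2) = (q - 5)*(q + 1)*(q + 2)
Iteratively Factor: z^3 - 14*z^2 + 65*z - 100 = (z - 5)*(z^2 - 9*z + 20) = (z - 5)*(z - 4)*(z - 5)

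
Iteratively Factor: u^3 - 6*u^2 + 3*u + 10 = (u + 1)*(u^2 - 7*u + 10) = (u - 2)*(u + 1)*(u - 5)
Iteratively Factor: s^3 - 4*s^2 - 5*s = (s - 5)*(s^2 + s) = (s - 5)*(s + 1)*(s)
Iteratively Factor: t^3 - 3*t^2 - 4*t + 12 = (t - 2)*(t^2 - t - 6) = (t - 2)*(t + 2)*(t - 3)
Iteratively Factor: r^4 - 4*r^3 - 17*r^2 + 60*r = (r - 5)*(r^3 + r^2 - 12*r) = (r - 5)*(r - 3)*(r^2 + 4*r) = r*(r - 5)*(r - 3)*(r + 4)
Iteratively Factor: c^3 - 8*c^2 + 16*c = (c)*(c^2 - 8*c + 16) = c*(c - 4)*(c - 4)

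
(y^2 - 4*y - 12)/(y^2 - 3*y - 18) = (y + 2)/(y + 3)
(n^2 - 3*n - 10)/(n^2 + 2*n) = (n - 5)/n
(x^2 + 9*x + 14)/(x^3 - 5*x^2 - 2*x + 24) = (x + 7)/(x^2 - 7*x + 12)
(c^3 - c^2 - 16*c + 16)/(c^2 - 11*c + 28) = (c^2 + 3*c - 4)/(c - 7)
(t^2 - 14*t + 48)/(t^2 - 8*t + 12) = (t - 8)/(t - 2)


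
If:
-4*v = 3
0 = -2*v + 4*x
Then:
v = -3/4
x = -3/8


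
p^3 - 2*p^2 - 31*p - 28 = (p - 7)*(p + 1)*(p + 4)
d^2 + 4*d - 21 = (d - 3)*(d + 7)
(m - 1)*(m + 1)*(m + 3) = m^3 + 3*m^2 - m - 3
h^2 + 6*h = h*(h + 6)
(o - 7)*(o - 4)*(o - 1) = o^3 - 12*o^2 + 39*o - 28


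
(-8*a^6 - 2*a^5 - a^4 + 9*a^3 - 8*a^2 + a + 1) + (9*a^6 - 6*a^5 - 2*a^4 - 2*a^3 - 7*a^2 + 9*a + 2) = a^6 - 8*a^5 - 3*a^4 + 7*a^3 - 15*a^2 + 10*a + 3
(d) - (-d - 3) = 2*d + 3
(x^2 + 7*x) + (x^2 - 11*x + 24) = 2*x^2 - 4*x + 24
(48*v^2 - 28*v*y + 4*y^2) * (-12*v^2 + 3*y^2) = -576*v^4 + 336*v^3*y + 96*v^2*y^2 - 84*v*y^3 + 12*y^4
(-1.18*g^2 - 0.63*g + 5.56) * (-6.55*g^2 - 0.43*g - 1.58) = 7.729*g^4 + 4.6339*g^3 - 34.2827*g^2 - 1.3954*g - 8.7848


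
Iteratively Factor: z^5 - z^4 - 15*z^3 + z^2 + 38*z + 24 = (z + 3)*(z^4 - 4*z^3 - 3*z^2 + 10*z + 8) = (z + 1)*(z + 3)*(z^3 - 5*z^2 + 2*z + 8) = (z - 2)*(z + 1)*(z + 3)*(z^2 - 3*z - 4) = (z - 2)*(z + 1)^2*(z + 3)*(z - 4)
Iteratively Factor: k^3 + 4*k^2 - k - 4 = (k + 1)*(k^2 + 3*k - 4) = (k - 1)*(k + 1)*(k + 4)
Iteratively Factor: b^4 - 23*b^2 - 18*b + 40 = (b - 5)*(b^3 + 5*b^2 + 2*b - 8) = (b - 5)*(b - 1)*(b^2 + 6*b + 8) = (b - 5)*(b - 1)*(b + 4)*(b + 2)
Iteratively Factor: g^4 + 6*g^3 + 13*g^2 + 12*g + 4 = (g + 2)*(g^3 + 4*g^2 + 5*g + 2) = (g + 2)^2*(g^2 + 2*g + 1) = (g + 1)*(g + 2)^2*(g + 1)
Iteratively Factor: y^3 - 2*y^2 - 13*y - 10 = (y + 2)*(y^2 - 4*y - 5) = (y + 1)*(y + 2)*(y - 5)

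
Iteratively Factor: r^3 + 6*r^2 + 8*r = (r + 2)*(r^2 + 4*r) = r*(r + 2)*(r + 4)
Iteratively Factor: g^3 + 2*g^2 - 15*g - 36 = (g + 3)*(g^2 - g - 12) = (g - 4)*(g + 3)*(g + 3)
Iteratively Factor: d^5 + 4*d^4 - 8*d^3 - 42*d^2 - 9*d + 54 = (d + 3)*(d^4 + d^3 - 11*d^2 - 9*d + 18) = (d - 3)*(d + 3)*(d^3 + 4*d^2 + d - 6) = (d - 3)*(d - 1)*(d + 3)*(d^2 + 5*d + 6) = (d - 3)*(d - 1)*(d + 2)*(d + 3)*(d + 3)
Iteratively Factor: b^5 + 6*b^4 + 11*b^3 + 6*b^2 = (b + 1)*(b^4 + 5*b^3 + 6*b^2) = b*(b + 1)*(b^3 + 5*b^2 + 6*b) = b*(b + 1)*(b + 2)*(b^2 + 3*b) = b^2*(b + 1)*(b + 2)*(b + 3)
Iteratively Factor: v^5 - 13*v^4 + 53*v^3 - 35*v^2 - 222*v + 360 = (v - 4)*(v^4 - 9*v^3 + 17*v^2 + 33*v - 90) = (v - 4)*(v + 2)*(v^3 - 11*v^2 + 39*v - 45) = (v - 4)*(v - 3)*(v + 2)*(v^2 - 8*v + 15) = (v - 5)*(v - 4)*(v - 3)*(v + 2)*(v - 3)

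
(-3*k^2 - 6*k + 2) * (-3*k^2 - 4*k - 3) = 9*k^4 + 30*k^3 + 27*k^2 + 10*k - 6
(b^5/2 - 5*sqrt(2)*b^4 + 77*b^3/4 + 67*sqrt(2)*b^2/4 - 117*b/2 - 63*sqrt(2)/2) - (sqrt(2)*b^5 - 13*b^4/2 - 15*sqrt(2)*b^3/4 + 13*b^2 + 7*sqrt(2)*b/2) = -sqrt(2)*b^5 + b^5/2 - 5*sqrt(2)*b^4 + 13*b^4/2 + 15*sqrt(2)*b^3/4 + 77*b^3/4 - 13*b^2 + 67*sqrt(2)*b^2/4 - 117*b/2 - 7*sqrt(2)*b/2 - 63*sqrt(2)/2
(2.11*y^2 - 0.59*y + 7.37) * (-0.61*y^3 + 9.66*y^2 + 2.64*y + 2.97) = -1.2871*y^5 + 20.7425*y^4 - 4.6247*y^3 + 75.9033*y^2 + 17.7045*y + 21.8889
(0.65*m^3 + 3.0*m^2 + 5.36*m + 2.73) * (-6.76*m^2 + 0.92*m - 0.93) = -4.394*m^5 - 19.682*m^4 - 34.0781*m^3 - 16.3136*m^2 - 2.4732*m - 2.5389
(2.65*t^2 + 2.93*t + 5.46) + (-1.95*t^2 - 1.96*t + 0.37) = 0.7*t^2 + 0.97*t + 5.83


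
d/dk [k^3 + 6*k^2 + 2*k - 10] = 3*k^2 + 12*k + 2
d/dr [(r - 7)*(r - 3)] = 2*r - 10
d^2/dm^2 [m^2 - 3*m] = 2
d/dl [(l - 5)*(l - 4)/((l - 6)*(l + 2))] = (5*l^2 - 64*l + 188)/(l^4 - 8*l^3 - 8*l^2 + 96*l + 144)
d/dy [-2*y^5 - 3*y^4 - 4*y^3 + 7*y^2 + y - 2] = -10*y^4 - 12*y^3 - 12*y^2 + 14*y + 1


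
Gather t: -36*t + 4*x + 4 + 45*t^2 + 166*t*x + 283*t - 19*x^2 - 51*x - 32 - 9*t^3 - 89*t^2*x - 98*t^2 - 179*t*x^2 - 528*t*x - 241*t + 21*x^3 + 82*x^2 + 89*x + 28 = -9*t^3 + t^2*(-89*x - 53) + t*(-179*x^2 - 362*x + 6) + 21*x^3 + 63*x^2 + 42*x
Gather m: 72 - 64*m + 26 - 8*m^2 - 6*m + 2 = -8*m^2 - 70*m + 100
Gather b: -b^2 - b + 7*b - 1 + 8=-b^2 + 6*b + 7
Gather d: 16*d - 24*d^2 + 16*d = -24*d^2 + 32*d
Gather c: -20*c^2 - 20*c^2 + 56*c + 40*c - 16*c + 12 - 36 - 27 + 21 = -40*c^2 + 80*c - 30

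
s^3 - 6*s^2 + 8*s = s*(s - 4)*(s - 2)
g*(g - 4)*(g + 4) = g^3 - 16*g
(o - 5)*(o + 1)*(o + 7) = o^3 + 3*o^2 - 33*o - 35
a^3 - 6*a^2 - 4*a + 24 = (a - 6)*(a - 2)*(a + 2)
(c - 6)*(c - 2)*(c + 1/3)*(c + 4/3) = c^4 - 19*c^3/3 - 8*c^2/9 + 148*c/9 + 16/3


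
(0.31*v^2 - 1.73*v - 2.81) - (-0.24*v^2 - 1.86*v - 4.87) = 0.55*v^2 + 0.13*v + 2.06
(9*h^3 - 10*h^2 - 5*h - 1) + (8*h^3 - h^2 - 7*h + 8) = 17*h^3 - 11*h^2 - 12*h + 7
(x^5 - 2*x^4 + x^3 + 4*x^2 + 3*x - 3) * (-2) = -2*x^5 + 4*x^4 - 2*x^3 - 8*x^2 - 6*x + 6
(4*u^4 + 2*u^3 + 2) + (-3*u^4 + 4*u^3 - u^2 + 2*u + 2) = u^4 + 6*u^3 - u^2 + 2*u + 4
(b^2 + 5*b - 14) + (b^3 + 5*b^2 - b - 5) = b^3 + 6*b^2 + 4*b - 19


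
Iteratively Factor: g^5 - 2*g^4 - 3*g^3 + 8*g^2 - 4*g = (g - 1)*(g^4 - g^3 - 4*g^2 + 4*g) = (g - 2)*(g - 1)*(g^3 + g^2 - 2*g) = (g - 2)*(g - 1)^2*(g^2 + 2*g) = (g - 2)*(g - 1)^2*(g + 2)*(g)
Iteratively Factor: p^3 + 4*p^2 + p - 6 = (p - 1)*(p^2 + 5*p + 6) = (p - 1)*(p + 3)*(p + 2)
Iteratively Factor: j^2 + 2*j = (j)*(j + 2)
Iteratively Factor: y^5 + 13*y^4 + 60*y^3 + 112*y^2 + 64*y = (y)*(y^4 + 13*y^3 + 60*y^2 + 112*y + 64) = y*(y + 1)*(y^3 + 12*y^2 + 48*y + 64) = y*(y + 1)*(y + 4)*(y^2 + 8*y + 16) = y*(y + 1)*(y + 4)^2*(y + 4)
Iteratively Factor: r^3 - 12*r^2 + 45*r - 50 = (r - 2)*(r^2 - 10*r + 25) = (r - 5)*(r - 2)*(r - 5)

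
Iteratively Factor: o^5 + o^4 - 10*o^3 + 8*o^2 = (o - 2)*(o^4 + 3*o^3 - 4*o^2) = (o - 2)*(o + 4)*(o^3 - o^2) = o*(o - 2)*(o + 4)*(o^2 - o) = o^2*(o - 2)*(o + 4)*(o - 1)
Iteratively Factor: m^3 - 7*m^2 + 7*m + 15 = (m + 1)*(m^2 - 8*m + 15) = (m - 5)*(m + 1)*(m - 3)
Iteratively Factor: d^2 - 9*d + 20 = (d - 4)*(d - 5)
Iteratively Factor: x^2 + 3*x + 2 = (x + 1)*(x + 2)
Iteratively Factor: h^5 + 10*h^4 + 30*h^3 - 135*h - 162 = (h + 3)*(h^4 + 7*h^3 + 9*h^2 - 27*h - 54) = (h + 3)^2*(h^3 + 4*h^2 - 3*h - 18) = (h + 3)^3*(h^2 + h - 6) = (h + 3)^4*(h - 2)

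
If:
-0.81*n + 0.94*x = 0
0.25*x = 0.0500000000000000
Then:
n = 0.23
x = 0.20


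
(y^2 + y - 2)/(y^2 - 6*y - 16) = (y - 1)/(y - 8)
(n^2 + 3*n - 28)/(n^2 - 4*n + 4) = (n^2 + 3*n - 28)/(n^2 - 4*n + 4)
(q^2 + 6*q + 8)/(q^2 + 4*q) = (q + 2)/q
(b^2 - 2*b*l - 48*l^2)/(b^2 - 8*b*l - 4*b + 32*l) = (b + 6*l)/(b - 4)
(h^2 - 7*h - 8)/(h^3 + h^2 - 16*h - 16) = (h - 8)/(h^2 - 16)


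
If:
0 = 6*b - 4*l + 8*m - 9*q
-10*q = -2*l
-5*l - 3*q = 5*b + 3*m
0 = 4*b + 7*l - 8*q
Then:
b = 0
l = 0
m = 0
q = 0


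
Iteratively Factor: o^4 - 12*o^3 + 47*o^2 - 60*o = (o - 3)*(o^3 - 9*o^2 + 20*o) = (o - 5)*(o - 3)*(o^2 - 4*o) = o*(o - 5)*(o - 3)*(o - 4)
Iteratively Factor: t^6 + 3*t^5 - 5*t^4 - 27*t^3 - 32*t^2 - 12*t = (t)*(t^5 + 3*t^4 - 5*t^3 - 27*t^2 - 32*t - 12) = t*(t + 1)*(t^4 + 2*t^3 - 7*t^2 - 20*t - 12) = t*(t + 1)*(t + 2)*(t^3 - 7*t - 6) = t*(t + 1)*(t + 2)^2*(t^2 - 2*t - 3) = t*(t + 1)^2*(t + 2)^2*(t - 3)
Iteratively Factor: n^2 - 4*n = (n - 4)*(n)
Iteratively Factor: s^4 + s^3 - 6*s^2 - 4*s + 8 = (s - 2)*(s^3 + 3*s^2 - 4) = (s - 2)*(s + 2)*(s^2 + s - 2) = (s - 2)*(s - 1)*(s + 2)*(s + 2)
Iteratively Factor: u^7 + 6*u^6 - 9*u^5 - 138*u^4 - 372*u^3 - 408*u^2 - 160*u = (u)*(u^6 + 6*u^5 - 9*u^4 - 138*u^3 - 372*u^2 - 408*u - 160) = u*(u + 2)*(u^5 + 4*u^4 - 17*u^3 - 104*u^2 - 164*u - 80) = u*(u - 5)*(u + 2)*(u^4 + 9*u^3 + 28*u^2 + 36*u + 16) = u*(u - 5)*(u + 2)^2*(u^3 + 7*u^2 + 14*u + 8) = u*(u - 5)*(u + 2)^3*(u^2 + 5*u + 4) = u*(u - 5)*(u + 2)^3*(u + 4)*(u + 1)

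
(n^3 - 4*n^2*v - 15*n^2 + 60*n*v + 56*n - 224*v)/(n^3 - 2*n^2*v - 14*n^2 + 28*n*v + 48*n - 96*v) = (-n^2 + 4*n*v + 7*n - 28*v)/(-n^2 + 2*n*v + 6*n - 12*v)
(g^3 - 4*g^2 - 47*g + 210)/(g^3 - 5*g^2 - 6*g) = (g^2 + 2*g - 35)/(g*(g + 1))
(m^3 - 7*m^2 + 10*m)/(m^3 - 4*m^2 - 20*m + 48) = m*(m - 5)/(m^2 - 2*m - 24)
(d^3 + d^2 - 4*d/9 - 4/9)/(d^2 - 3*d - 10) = (-d^3 - d^2 + 4*d/9 + 4/9)/(-d^2 + 3*d + 10)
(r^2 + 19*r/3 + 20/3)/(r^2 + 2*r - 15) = (r + 4/3)/(r - 3)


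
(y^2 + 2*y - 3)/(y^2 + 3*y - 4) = (y + 3)/(y + 4)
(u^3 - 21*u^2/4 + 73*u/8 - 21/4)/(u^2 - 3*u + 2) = (8*u^2 - 26*u + 21)/(8*(u - 1))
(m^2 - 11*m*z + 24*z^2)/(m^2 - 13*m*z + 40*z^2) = (-m + 3*z)/(-m + 5*z)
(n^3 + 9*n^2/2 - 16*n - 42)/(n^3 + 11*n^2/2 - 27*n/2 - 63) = (n + 2)/(n + 3)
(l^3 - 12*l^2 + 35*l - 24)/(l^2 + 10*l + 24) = (l^3 - 12*l^2 + 35*l - 24)/(l^2 + 10*l + 24)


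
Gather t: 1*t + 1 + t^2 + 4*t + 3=t^2 + 5*t + 4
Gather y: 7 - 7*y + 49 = 56 - 7*y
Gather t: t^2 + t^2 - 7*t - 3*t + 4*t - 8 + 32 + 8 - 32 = 2*t^2 - 6*t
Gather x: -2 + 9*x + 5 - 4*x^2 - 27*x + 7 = -4*x^2 - 18*x + 10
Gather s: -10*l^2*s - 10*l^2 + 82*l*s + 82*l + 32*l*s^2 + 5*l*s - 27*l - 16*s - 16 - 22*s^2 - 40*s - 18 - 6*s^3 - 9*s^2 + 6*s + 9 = -10*l^2 + 55*l - 6*s^3 + s^2*(32*l - 31) + s*(-10*l^2 + 87*l - 50) - 25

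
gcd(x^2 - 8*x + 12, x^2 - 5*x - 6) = x - 6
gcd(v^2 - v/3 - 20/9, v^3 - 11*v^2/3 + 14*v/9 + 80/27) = v - 5/3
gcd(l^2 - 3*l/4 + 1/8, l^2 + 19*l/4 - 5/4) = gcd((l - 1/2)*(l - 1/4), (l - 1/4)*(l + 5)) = l - 1/4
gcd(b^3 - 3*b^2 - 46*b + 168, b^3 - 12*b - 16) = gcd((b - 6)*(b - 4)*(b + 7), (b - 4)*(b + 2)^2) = b - 4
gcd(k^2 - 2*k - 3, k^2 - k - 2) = k + 1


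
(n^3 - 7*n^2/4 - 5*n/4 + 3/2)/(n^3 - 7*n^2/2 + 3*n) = (4*n^2 + n - 3)/(2*n*(2*n - 3))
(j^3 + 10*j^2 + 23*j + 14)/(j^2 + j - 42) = (j^2 + 3*j + 2)/(j - 6)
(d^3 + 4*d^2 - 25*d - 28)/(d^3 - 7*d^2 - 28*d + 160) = (d^2 + 8*d + 7)/(d^2 - 3*d - 40)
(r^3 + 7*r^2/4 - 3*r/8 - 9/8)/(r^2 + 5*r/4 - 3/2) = (2*r^2 + 5*r + 3)/(2*(r + 2))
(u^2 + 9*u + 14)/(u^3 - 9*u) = (u^2 + 9*u + 14)/(u*(u^2 - 9))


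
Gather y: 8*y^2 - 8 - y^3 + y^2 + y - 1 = -y^3 + 9*y^2 + y - 9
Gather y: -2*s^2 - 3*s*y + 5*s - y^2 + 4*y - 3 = -2*s^2 + 5*s - y^2 + y*(4 - 3*s) - 3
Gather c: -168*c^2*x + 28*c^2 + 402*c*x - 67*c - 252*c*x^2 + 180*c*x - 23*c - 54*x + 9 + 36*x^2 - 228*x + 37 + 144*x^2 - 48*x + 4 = c^2*(28 - 168*x) + c*(-252*x^2 + 582*x - 90) + 180*x^2 - 330*x + 50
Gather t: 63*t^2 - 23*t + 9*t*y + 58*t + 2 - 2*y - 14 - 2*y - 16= 63*t^2 + t*(9*y + 35) - 4*y - 28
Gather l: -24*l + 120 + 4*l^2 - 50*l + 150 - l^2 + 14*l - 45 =3*l^2 - 60*l + 225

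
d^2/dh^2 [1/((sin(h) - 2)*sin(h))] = 2*(-2*sin(h) + 3 + 1/sin(h) - 6/sin(h)^2 + 4/sin(h)^3)/(sin(h) - 2)^3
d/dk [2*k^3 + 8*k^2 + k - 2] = 6*k^2 + 16*k + 1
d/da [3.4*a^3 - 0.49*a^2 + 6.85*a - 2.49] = 10.2*a^2 - 0.98*a + 6.85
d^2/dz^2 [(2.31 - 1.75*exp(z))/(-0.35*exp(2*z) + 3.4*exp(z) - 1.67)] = (0.214375*exp(4*z) + 0.950599999999998*exp(3*z) + 2.10944999999999*exp(2*z) - 11.36632*exp(z) - 8.235605)*exp(z)/(0.042875*exp(6*z) - 1.2495*exp(5*z) + 12.751725*exp(4*z) - 51.2278*exp(3*z) + 60.843945*exp(2*z) - 28.44678*exp(z) + 4.657463)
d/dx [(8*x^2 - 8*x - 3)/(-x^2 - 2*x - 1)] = 2*(1 - 12*x)/(x^3 + 3*x^2 + 3*x + 1)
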